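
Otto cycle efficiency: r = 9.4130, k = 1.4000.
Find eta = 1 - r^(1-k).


r^(k-1) = 2.4518
eta = 1 - 1/2.4518 = 0.5921 = 59.2142%

59.2142%


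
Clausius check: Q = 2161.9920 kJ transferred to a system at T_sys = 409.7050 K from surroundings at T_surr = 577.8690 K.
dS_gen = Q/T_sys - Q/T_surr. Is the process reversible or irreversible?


dS_sys = 2161.9920/409.7050 = 5.2769 kJ/K
dS_surr = -2161.9920/577.8690 = -3.7413 kJ/K
dS_gen = 5.2769 - 3.7413 = 1.5356 kJ/K (irreversible)

dS_gen = 1.5356 kJ/K, irreversible


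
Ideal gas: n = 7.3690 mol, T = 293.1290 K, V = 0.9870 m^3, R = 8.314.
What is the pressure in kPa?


P = nRT/V = 7.3690 * 8.314 * 293.1290 / 0.9870
= 17958.8020 / 0.9870 = 18195.3415 Pa = 18.1953 kPa

18.1953 kPa


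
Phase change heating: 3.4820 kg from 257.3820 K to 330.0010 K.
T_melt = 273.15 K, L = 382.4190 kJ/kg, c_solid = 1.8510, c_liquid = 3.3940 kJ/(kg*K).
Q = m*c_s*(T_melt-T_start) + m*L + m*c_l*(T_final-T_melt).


Q1 (sensible, solid) = 3.4820 * 1.8510 * 15.7680 = 101.6276 kJ
Q2 (latent) = 3.4820 * 382.4190 = 1331.5830 kJ
Q3 (sensible, liquid) = 3.4820 * 3.3940 * 56.8510 = 671.8599 kJ
Q_total = 2105.0705 kJ

2105.0705 kJ


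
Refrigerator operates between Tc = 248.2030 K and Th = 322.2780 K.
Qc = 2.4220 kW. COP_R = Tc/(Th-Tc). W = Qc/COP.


COP = 248.2030 / 74.0750 = 3.3507
W = 2.4220 / 3.3507 = 0.7228 kW

COP = 3.3507, W = 0.7228 kW


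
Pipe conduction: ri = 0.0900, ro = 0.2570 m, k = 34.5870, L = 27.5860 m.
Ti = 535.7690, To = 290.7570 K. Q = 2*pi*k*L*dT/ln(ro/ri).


dT = 245.0120 K
ln(ro/ri) = 1.0493
Q = 2*pi*34.5870*27.5860*245.0120 / 1.0493 = 1399855.0797 W

1399855.0797 W


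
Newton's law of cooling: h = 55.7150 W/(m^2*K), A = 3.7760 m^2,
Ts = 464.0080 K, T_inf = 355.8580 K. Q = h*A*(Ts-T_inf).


dT = 108.1500 K
Q = 55.7150 * 3.7760 * 108.1500 = 22752.5797 W

22752.5797 W


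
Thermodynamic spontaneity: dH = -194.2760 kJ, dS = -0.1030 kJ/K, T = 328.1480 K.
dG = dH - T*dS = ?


T*dS = 328.1480 * -0.1030 = -33.7992 kJ
dG = -194.2760 + 33.7992 = -160.4768 kJ (spontaneous)

dG = -160.4768 kJ, spontaneous


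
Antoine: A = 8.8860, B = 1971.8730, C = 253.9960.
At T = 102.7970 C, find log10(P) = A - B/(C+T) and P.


C+T = 356.7930
B/(C+T) = 5.5267
log10(P) = 8.8860 - 5.5267 = 3.3593
P = 10^3.3593 = 2287.3977 mmHg

2287.3977 mmHg


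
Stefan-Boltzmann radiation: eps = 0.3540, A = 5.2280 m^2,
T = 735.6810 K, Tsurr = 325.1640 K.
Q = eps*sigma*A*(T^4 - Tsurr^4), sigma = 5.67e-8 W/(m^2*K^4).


T^4 = 2.9293e+11
Tsurr^4 = 1.1179e+10
Q = 0.3540 * 5.67e-8 * 5.2280 * 2.8175e+11 = 29565.2241 W

29565.2241 W


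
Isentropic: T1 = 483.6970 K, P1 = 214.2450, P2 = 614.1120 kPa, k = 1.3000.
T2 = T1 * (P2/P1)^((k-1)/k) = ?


(k-1)/k = 0.2308
(P2/P1)^exp = 1.2751
T2 = 483.6970 * 1.2751 = 616.7550 K

616.7550 K


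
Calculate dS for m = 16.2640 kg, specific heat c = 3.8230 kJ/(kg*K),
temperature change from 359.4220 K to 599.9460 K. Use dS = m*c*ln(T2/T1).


T2/T1 = 1.6692
ln(T2/T1) = 0.5123
dS = 16.2640 * 3.8230 * 0.5123 = 31.8561 kJ/K

31.8561 kJ/K


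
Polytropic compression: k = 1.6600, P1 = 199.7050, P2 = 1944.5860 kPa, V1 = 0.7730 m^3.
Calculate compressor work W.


(k-1)/k = 0.3976
(P2/P1)^exp = 2.4717
W = 2.5152 * 199.7050 * 0.7730 * (2.4717 - 1) = 571.4103 kJ

571.4103 kJ


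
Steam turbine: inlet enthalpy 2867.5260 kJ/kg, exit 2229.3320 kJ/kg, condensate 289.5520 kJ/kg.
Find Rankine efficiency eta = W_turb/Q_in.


W = 638.1940 kJ/kg
Q_in = 2577.9740 kJ/kg
eta = 0.2476 = 24.7556%

eta = 24.7556%


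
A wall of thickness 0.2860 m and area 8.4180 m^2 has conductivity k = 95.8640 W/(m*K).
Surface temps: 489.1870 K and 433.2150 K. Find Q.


dT = 55.9720 K
Q = 95.8640 * 8.4180 * 55.9720 / 0.2860 = 157931.6818 W

157931.6818 W


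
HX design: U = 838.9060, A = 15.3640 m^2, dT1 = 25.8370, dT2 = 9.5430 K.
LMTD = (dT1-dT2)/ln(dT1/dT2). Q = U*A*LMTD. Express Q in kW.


LMTD = 16.3594 K
Q = 838.9060 * 15.3640 * 16.3594 = 210856.0739 W = 210.8561 kW

210.8561 kW


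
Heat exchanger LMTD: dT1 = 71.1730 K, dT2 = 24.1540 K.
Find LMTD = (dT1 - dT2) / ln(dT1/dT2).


dT1/dT2 = 2.9466
ln(dT1/dT2) = 1.0807
LMTD = 47.0190 / 1.0807 = 43.5094 K

43.5094 K


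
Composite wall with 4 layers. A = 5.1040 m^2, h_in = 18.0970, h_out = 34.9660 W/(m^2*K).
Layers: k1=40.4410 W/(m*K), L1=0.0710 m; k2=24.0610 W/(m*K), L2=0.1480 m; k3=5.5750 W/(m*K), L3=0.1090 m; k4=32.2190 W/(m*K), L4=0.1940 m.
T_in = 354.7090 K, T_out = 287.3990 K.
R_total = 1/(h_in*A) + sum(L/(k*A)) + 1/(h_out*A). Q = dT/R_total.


R_conv_in = 1/(18.0970*5.1040) = 0.0108
R_1 = 0.0710/(40.4410*5.1040) = 0.0003
R_2 = 0.1480/(24.0610*5.1040) = 0.0012
R_3 = 0.1090/(5.5750*5.1040) = 0.0038
R_4 = 0.1940/(32.2190*5.1040) = 0.0012
R_conv_out = 1/(34.9660*5.1040) = 0.0056
R_total = 0.0230 K/W
Q = 67.3100 / 0.0230 = 2927.9053 W

R_total = 0.0230 K/W, Q = 2927.9053 W


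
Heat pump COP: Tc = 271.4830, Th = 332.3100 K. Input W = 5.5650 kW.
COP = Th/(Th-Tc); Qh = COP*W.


COP = 332.3100 / 60.8270 = 5.4632
Qh = 5.4632 * 5.5650 = 30.4027 kW

COP = 5.4632, Qh = 30.4027 kW


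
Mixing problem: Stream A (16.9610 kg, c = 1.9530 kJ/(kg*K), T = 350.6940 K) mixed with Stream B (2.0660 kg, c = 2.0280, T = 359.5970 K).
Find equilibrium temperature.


num = 13123.3370
den = 37.3147
Tf = 351.6937 K

351.6937 K


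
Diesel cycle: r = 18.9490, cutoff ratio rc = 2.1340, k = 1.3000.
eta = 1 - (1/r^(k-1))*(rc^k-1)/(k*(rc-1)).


r^(k-1) = 2.4170
rc^k = 2.6789
eta = 0.5288 = 52.8820%

52.8820%


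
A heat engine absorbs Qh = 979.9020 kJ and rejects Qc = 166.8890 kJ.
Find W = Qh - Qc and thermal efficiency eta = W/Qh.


W = 979.9020 - 166.8890 = 813.0130 kJ
eta = 813.0130 / 979.9020 = 0.8297 = 82.9688%

W = 813.0130 kJ, eta = 82.9688%


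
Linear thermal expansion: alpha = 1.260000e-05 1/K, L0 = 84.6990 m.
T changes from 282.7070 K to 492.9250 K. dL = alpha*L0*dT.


dT = 210.2180 K
dL = 1.260000e-05 * 84.6990 * 210.2180 = 0.224346 m
L_final = 84.923346 m

dL = 0.224346 m


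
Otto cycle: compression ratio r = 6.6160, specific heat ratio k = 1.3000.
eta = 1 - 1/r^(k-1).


r^(k-1) = 1.7627
eta = 1 - 1/1.7627 = 0.4327 = 43.2689%

43.2689%


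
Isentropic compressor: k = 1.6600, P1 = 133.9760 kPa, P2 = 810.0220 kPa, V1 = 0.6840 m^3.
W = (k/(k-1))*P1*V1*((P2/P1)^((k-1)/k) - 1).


(k-1)/k = 0.3976
(P2/P1)^exp = 2.0451
W = 2.5152 * 133.9760 * 0.6840 * (2.0451 - 1) = 240.8719 kJ

240.8719 kJ


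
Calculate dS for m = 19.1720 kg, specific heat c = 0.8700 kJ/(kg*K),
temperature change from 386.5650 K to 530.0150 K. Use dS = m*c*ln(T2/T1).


T2/T1 = 1.3711
ln(T2/T1) = 0.3156
dS = 19.1720 * 0.8700 * 0.3156 = 5.2642 kJ/K

5.2642 kJ/K


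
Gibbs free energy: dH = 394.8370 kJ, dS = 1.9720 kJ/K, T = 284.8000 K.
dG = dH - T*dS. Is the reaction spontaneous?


T*dS = 284.8000 * 1.9720 = 561.6256 kJ
dG = 394.8370 - 561.6256 = -166.7886 kJ (spontaneous)

dG = -166.7886 kJ, spontaneous


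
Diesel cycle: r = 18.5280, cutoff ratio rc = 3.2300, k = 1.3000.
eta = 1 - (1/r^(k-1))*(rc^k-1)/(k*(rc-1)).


r^(k-1) = 2.4008
rc^k = 4.5916
eta = 0.4840 = 48.3952%

48.3952%


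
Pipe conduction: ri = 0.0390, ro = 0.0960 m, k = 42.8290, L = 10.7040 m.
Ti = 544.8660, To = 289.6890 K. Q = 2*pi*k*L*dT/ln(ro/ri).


dT = 255.1770 K
ln(ro/ri) = 0.9008
Q = 2*pi*42.8290*10.7040*255.1770 / 0.9008 = 815987.5636 W

815987.5636 W


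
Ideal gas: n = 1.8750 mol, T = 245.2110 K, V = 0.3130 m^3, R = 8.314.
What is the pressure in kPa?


P = nRT/V = 1.8750 * 8.314 * 245.2110 / 0.3130
= 3822.5330 / 0.3130 = 12212.5654 Pa = 12.2126 kPa

12.2126 kPa


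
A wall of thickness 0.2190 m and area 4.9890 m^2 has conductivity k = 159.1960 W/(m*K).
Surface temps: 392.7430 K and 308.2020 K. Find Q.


dT = 84.5410 K
Q = 159.1960 * 4.9890 * 84.5410 / 0.2190 = 306597.7201 W

306597.7201 W


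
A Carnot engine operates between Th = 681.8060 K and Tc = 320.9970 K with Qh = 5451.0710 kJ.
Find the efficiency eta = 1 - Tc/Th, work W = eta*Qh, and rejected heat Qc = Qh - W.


eta = 1 - 320.9970/681.8060 = 0.5292
W = 0.5292 * 5451.0710 = 2884.6849 kJ
Qc = 5451.0710 - 2884.6849 = 2566.3861 kJ

eta = 52.9196%, W = 2884.6849 kJ, Qc = 2566.3861 kJ


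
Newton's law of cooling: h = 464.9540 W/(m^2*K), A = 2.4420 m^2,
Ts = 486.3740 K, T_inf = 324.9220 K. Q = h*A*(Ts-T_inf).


dT = 161.4520 K
Q = 464.9540 * 2.4420 * 161.4520 = 183315.4533 W

183315.4533 W


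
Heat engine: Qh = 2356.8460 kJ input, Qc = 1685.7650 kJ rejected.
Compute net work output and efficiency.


W = 2356.8460 - 1685.7650 = 671.0810 kJ
eta = 671.0810 / 2356.8460 = 0.2847 = 28.4737%

W = 671.0810 kJ, eta = 28.4737%


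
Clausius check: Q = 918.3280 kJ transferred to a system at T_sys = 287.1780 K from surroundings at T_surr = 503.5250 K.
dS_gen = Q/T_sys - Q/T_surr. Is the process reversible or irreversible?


dS_sys = 918.3280/287.1780 = 3.1978 kJ/K
dS_surr = -918.3280/503.5250 = -1.8238 kJ/K
dS_gen = 3.1978 - 1.8238 = 1.3740 kJ/K (irreversible)

dS_gen = 1.3740 kJ/K, irreversible


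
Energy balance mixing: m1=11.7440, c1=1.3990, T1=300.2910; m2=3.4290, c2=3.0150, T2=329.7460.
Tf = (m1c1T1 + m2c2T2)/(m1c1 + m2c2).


num = 8342.7955
den = 26.7683
Tf = 311.6671 K

311.6671 K


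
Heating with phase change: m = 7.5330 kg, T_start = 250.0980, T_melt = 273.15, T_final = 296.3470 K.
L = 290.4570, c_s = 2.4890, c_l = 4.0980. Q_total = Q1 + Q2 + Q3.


Q1 (sensible, solid) = 7.5330 * 2.4890 * 23.0520 = 432.2166 kJ
Q2 (latent) = 7.5330 * 290.4570 = 2188.0126 kJ
Q3 (sensible, liquid) = 7.5330 * 4.0980 * 23.1970 = 716.0968 kJ
Q_total = 3336.3260 kJ

3336.3260 kJ


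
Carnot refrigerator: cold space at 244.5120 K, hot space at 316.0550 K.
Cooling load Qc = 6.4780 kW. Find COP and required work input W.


COP = 244.5120 / 71.5430 = 3.4177
W = 6.4780 / 3.4177 = 1.8954 kW

COP = 3.4177, W = 1.8954 kW


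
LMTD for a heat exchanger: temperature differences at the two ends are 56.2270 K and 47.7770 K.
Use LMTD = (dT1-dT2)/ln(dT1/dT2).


dT1/dT2 = 1.1769
ln(dT1/dT2) = 0.1629
LMTD = 8.4500 / 0.1629 = 51.8874 K

51.8874 K


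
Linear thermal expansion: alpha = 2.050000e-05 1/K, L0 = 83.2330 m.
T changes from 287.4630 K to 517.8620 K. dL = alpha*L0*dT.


dT = 230.3990 K
dL = 2.050000e-05 * 83.2330 * 230.3990 = 0.393124 m
L_final = 83.626124 m

dL = 0.393124 m


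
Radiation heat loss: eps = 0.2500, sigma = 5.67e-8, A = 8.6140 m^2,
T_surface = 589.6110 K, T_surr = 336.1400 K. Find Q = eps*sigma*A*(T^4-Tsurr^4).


T^4 = 1.2085e+11
Tsurr^4 = 1.2767e+10
Q = 0.2500 * 5.67e-8 * 8.6140 * 1.0809e+11 = 13197.8681 W

13197.8681 W


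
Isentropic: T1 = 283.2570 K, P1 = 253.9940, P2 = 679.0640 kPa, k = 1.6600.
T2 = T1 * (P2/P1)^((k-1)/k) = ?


(k-1)/k = 0.3976
(P2/P1)^exp = 1.4784
T2 = 283.2570 * 1.4784 = 418.7805 K

418.7805 K


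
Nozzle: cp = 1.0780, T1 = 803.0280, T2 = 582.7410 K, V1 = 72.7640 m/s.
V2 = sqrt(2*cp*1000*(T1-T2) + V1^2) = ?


dT = 220.2870 K
2*cp*1000*dT = 474938.7720
V1^2 = 5294.5997
V2 = sqrt(480233.3717) = 692.9887 m/s

692.9887 m/s


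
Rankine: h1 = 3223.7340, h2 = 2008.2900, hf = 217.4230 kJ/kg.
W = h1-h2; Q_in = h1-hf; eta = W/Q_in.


W = 1215.4440 kJ/kg
Q_in = 3006.3110 kJ/kg
eta = 0.4043 = 40.4297%

eta = 40.4297%


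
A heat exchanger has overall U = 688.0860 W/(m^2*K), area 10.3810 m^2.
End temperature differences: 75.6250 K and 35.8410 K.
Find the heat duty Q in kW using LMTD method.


LMTD = 53.2802 K
Q = 688.0860 * 10.3810 * 53.2802 = 380581.3033 W = 380.5813 kW

380.5813 kW


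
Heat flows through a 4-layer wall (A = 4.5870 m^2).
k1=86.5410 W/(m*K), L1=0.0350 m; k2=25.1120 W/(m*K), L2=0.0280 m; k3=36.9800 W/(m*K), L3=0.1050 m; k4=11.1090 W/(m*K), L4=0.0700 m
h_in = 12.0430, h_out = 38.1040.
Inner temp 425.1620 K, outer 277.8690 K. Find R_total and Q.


R_conv_in = 1/(12.0430*4.5870) = 0.0181
R_1 = 0.0350/(86.5410*4.5870) = 8.8169e-05
R_2 = 0.0280/(25.1120*4.5870) = 0.0002
R_3 = 0.1050/(36.9800*4.5870) = 0.0006
R_4 = 0.0700/(11.1090*4.5870) = 0.0014
R_conv_out = 1/(38.1040*4.5870) = 0.0057
R_total = 0.0261 K/W
Q = 147.2930 / 0.0261 = 5633.1028 W

R_total = 0.0261 K/W, Q = 5633.1028 W


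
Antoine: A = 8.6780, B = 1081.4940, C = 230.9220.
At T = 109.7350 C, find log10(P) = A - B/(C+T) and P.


C+T = 340.6570
B/(C+T) = 3.1747
log10(P) = 8.6780 - 3.1747 = 5.5033
P = 10^5.5033 = 318617.7695 mmHg

318617.7695 mmHg


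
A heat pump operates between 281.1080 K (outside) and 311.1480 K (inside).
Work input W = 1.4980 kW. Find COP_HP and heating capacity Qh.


COP = 311.1480 / 30.0400 = 10.3578
Qh = 10.3578 * 1.4980 = 15.5160 kW

COP = 10.3578, Qh = 15.5160 kW


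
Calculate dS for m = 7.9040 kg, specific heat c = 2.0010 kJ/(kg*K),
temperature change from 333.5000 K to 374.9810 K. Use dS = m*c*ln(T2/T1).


T2/T1 = 1.1244
ln(T2/T1) = 0.1172
dS = 7.9040 * 2.0010 * 0.1172 = 1.8541 kJ/K

1.8541 kJ/K


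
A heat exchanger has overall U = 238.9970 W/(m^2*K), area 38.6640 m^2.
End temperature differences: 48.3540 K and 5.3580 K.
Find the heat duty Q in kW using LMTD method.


LMTD = 19.5440 K
Q = 238.9970 * 38.6640 * 19.5440 = 180597.9687 W = 180.5980 kW

180.5980 kW


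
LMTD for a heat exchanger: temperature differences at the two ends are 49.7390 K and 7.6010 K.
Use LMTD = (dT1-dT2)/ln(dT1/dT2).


dT1/dT2 = 6.5437
ln(dT1/dT2) = 1.8785
LMTD = 42.1380 / 1.8785 = 22.4316 K

22.4316 K


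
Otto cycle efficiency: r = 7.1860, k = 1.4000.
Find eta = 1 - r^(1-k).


r^(k-1) = 2.2009
eta = 1 - 1/2.2009 = 0.5456 = 54.5635%

54.5635%


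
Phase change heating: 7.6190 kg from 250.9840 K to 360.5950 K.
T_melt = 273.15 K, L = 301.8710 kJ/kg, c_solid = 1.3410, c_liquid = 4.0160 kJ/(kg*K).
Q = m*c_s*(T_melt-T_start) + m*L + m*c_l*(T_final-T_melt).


Q1 (sensible, solid) = 7.6190 * 1.3410 * 22.1660 = 226.4718 kJ
Q2 (latent) = 7.6190 * 301.8710 = 2299.9551 kJ
Q3 (sensible, liquid) = 7.6190 * 4.0160 * 87.4450 = 2675.6337 kJ
Q_total = 5202.0606 kJ

5202.0606 kJ


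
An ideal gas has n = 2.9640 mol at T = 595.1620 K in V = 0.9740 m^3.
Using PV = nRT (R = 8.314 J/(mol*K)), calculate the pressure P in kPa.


P = nRT/V = 2.9640 * 8.314 * 595.1620 / 0.9740
= 14666.3962 / 0.9740 = 15057.9017 Pa = 15.0579 kPa

15.0579 kPa


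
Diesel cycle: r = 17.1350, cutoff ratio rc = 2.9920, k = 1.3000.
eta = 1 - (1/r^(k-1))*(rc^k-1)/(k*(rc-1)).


r^(k-1) = 2.3451
rc^k = 4.1567
eta = 0.4802 = 48.0199%

48.0199%


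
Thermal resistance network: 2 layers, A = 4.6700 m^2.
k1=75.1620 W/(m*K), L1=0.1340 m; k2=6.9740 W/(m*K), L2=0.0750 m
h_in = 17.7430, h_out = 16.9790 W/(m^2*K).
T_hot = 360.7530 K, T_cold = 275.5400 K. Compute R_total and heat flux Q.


R_conv_in = 1/(17.7430*4.6700) = 0.0121
R_1 = 0.1340/(75.1620*4.6700) = 0.0004
R_2 = 0.0750/(6.9740*4.6700) = 0.0023
R_conv_out = 1/(16.9790*4.6700) = 0.0126
R_total = 0.0274 K/W
Q = 85.2130 / 0.0274 = 3113.9647 W

R_total = 0.0274 K/W, Q = 3113.9647 W


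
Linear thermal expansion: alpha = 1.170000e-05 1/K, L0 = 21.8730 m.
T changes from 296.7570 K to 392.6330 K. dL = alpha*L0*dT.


dT = 95.8760 K
dL = 1.170000e-05 * 21.8730 * 95.8760 = 0.024536 m
L_final = 21.897536 m

dL = 0.024536 m


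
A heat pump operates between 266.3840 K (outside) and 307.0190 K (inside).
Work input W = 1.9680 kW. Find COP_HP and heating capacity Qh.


COP = 307.0190 / 40.6350 = 7.5555
Qh = 7.5555 * 1.9680 = 14.8693 kW

COP = 7.5555, Qh = 14.8693 kW


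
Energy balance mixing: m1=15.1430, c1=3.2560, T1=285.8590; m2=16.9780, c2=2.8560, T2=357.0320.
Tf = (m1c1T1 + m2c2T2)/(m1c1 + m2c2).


num = 31406.6364
den = 97.7948
Tf = 321.1484 K

321.1484 K


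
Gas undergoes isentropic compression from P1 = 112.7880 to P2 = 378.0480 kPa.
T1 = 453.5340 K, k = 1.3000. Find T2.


(k-1)/k = 0.2308
(P2/P1)^exp = 1.3220
T2 = 453.5340 * 1.3220 = 599.5553 K

599.5553 K


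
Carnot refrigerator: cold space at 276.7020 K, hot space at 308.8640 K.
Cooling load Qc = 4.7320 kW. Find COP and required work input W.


COP = 276.7020 / 32.1620 = 8.6034
W = 4.7320 / 8.6034 = 0.5500 kW

COP = 8.6034, W = 0.5500 kW


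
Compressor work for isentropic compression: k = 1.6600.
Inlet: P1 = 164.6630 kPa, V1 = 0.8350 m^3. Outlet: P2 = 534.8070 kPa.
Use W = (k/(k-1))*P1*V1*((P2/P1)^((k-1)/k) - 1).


(k-1)/k = 0.3976
(P2/P1)^exp = 1.5974
W = 2.5152 * 164.6630 * 0.8350 * (1.5974 - 1) = 206.5836 kJ

206.5836 kJ


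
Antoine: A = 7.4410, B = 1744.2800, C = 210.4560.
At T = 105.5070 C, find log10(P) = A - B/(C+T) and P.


C+T = 315.9630
B/(C+T) = 5.5205
log10(P) = 7.4410 - 5.5205 = 1.9205
P = 10^1.9205 = 83.2684 mmHg

83.2684 mmHg


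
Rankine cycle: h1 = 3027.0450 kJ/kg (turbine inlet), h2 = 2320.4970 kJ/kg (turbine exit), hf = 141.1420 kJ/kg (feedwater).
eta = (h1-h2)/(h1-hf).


W = 706.5480 kJ/kg
Q_in = 2885.9030 kJ/kg
eta = 0.2448 = 24.4827%

eta = 24.4827%


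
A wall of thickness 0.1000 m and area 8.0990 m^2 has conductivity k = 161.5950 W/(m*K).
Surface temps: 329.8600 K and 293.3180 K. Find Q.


dT = 36.5420 K
Q = 161.5950 * 8.0990 * 36.5420 / 0.1000 = 478246.3136 W

478246.3136 W


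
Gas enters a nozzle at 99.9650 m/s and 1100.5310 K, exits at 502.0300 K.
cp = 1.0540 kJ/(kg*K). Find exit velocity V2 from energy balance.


dT = 598.5010 K
2*cp*1000*dT = 1261640.1080
V1^2 = 9993.0012
V2 = sqrt(1271633.1092) = 1127.6671 m/s

1127.6671 m/s


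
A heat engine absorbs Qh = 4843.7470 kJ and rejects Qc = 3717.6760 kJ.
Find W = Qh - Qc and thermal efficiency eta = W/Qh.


W = 4843.7470 - 3717.6760 = 1126.0710 kJ
eta = 1126.0710 / 4843.7470 = 0.2325 = 23.2479%

W = 1126.0710 kJ, eta = 23.2479%


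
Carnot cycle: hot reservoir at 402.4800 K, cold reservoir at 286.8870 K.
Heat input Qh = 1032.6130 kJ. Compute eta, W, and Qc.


eta = 1 - 286.8870/402.4800 = 0.2872
W = 0.2872 * 1032.6130 = 296.5684 kJ
Qc = 1032.6130 - 296.5684 = 736.0446 kJ

eta = 28.7202%, W = 296.5684 kJ, Qc = 736.0446 kJ


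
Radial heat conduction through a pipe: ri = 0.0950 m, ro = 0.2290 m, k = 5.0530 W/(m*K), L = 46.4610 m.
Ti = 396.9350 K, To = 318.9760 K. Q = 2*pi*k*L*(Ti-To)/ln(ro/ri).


dT = 77.9590 K
ln(ro/ri) = 0.8798
Q = 2*pi*5.0530*46.4610*77.9590 / 0.8798 = 130700.6519 W

130700.6519 W


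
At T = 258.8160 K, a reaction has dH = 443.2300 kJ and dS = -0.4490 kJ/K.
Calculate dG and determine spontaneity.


T*dS = 258.8160 * -0.4490 = -116.2084 kJ
dG = 443.2300 + 116.2084 = 559.4384 kJ (non-spontaneous)

dG = 559.4384 kJ, non-spontaneous


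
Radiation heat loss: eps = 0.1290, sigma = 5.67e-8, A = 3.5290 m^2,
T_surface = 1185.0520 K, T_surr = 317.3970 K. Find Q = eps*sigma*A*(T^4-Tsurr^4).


T^4 = 1.9722e+12
Tsurr^4 = 1.0149e+10
Q = 0.1290 * 5.67e-8 * 3.5290 * 1.9620e+12 = 50644.6356 W

50644.6356 W


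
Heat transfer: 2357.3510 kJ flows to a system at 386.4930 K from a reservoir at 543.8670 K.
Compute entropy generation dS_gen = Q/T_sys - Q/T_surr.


dS_sys = 2357.3510/386.4930 = 6.0993 kJ/K
dS_surr = -2357.3510/543.8670 = -4.3344 kJ/K
dS_gen = 6.0993 - 4.3344 = 1.7649 kJ/K (irreversible)

dS_gen = 1.7649 kJ/K, irreversible


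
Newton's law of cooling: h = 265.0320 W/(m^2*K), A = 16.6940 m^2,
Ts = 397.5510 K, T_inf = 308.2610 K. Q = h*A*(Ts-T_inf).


dT = 89.2900 K
Q = 265.0320 * 16.6940 * 89.2900 = 395058.6233 W

395058.6233 W


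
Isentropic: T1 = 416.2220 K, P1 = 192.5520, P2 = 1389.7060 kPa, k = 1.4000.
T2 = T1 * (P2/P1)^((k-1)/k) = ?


(k-1)/k = 0.2857
(P2/P1)^exp = 1.7589
T2 = 416.2220 * 1.7589 = 732.1077 K

732.1077 K


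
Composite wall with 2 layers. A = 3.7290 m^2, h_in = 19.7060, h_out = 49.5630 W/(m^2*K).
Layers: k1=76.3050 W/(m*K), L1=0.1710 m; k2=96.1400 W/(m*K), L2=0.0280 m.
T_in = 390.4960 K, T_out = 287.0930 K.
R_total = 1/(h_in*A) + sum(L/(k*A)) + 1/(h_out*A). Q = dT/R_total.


R_conv_in = 1/(19.7060*3.7290) = 0.0136
R_1 = 0.1710/(76.3050*3.7290) = 0.0006
R_2 = 0.0280/(96.1400*3.7290) = 7.8102e-05
R_conv_out = 1/(49.5630*3.7290) = 0.0054
R_total = 0.0197 K/W
Q = 103.4030 / 0.0197 = 5249.3652 W

R_total = 0.0197 K/W, Q = 5249.3652 W


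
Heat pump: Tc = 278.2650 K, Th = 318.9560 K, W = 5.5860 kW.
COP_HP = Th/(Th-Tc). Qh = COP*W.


COP = 318.9560 / 40.6910 = 7.8385
Qh = 7.8385 * 5.5860 = 43.7858 kW

COP = 7.8385, Qh = 43.7858 kW


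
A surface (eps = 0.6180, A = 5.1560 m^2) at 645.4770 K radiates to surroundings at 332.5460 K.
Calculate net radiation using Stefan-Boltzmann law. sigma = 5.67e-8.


T^4 = 1.7359e+11
Tsurr^4 = 1.2229e+10
Q = 0.6180 * 5.67e-8 * 5.1560 * 1.6136e+11 = 29152.7864 W

29152.7864 W


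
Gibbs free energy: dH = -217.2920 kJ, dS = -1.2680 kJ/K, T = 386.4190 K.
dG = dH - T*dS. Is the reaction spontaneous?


T*dS = 386.4190 * -1.2680 = -489.9793 kJ
dG = -217.2920 + 489.9793 = 272.6873 kJ (non-spontaneous)

dG = 272.6873 kJ, non-spontaneous


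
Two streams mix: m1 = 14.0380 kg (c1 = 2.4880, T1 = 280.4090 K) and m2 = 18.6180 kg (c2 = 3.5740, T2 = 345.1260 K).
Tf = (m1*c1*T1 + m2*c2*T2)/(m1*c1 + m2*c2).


num = 32758.6539
den = 101.4673
Tf = 322.8494 K

322.8494 K


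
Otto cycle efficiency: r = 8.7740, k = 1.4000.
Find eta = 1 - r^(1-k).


r^(k-1) = 2.3839
eta = 1 - 1/2.3839 = 0.5805 = 58.0511%

58.0511%


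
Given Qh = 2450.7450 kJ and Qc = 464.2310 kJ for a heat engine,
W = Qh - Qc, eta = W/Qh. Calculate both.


W = 2450.7450 - 464.2310 = 1986.5140 kJ
eta = 1986.5140 / 2450.7450 = 0.8106 = 81.0576%

W = 1986.5140 kJ, eta = 81.0576%


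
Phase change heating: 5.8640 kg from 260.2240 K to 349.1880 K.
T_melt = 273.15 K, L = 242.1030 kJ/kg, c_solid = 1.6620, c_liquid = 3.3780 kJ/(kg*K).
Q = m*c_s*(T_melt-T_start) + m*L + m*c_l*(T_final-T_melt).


Q1 (sensible, solid) = 5.8640 * 1.6620 * 12.9260 = 125.9764 kJ
Q2 (latent) = 5.8640 * 242.1030 = 1419.6920 kJ
Q3 (sensible, liquid) = 5.8640 * 3.3780 * 76.0380 = 1506.2057 kJ
Q_total = 3051.8741 kJ

3051.8741 kJ


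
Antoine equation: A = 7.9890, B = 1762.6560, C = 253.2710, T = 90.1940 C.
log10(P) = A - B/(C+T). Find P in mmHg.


C+T = 343.4650
B/(C+T) = 5.1320
log10(P) = 7.9890 - 5.1320 = 2.8570
P = 10^2.8570 = 719.4798 mmHg

719.4798 mmHg


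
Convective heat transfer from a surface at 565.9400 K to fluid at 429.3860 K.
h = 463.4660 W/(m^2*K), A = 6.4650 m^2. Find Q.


dT = 136.5540 K
Q = 463.4660 * 6.4650 * 136.5540 = 409157.8003 W

409157.8003 W


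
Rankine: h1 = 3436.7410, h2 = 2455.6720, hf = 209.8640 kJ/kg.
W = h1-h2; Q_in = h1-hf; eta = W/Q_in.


W = 981.0690 kJ/kg
Q_in = 3226.8770 kJ/kg
eta = 0.3040 = 30.4030%

eta = 30.4030%


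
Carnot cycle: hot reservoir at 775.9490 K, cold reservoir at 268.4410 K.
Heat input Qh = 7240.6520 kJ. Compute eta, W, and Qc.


eta = 1 - 268.4410/775.9490 = 0.6540
W = 0.6540 * 7240.6520 = 4735.7350 kJ
Qc = 7240.6520 - 4735.7350 = 2504.9170 kJ

eta = 65.4048%, W = 4735.7350 kJ, Qc = 2504.9170 kJ


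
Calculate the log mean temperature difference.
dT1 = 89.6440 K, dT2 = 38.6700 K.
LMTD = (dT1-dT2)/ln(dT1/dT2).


dT1/dT2 = 2.3182
ln(dT1/dT2) = 0.8408
LMTD = 50.9740 / 0.8408 = 60.6269 K

60.6269 K


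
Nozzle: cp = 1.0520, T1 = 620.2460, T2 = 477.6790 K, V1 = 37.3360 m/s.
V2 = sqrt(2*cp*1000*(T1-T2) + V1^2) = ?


dT = 142.5670 K
2*cp*1000*dT = 299960.9680
V1^2 = 1393.9769
V2 = sqrt(301354.9449) = 548.9581 m/s

548.9581 m/s


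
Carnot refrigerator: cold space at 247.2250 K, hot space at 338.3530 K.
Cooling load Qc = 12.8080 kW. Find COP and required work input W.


COP = 247.2250 / 91.1280 = 2.7129
W = 12.8080 / 2.7129 = 4.7211 kW

COP = 2.7129, W = 4.7211 kW


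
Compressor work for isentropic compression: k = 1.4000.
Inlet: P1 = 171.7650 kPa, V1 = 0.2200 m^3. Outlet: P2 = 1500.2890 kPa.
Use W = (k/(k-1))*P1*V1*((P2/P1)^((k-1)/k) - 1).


(k-1)/k = 0.2857
(P2/P1)^exp = 1.8575
W = 3.5000 * 171.7650 * 0.2200 * (1.8575 - 1) = 113.4104 kJ

113.4104 kJ


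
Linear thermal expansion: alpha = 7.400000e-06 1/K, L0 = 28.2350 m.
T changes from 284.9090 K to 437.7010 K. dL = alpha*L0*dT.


dT = 152.7920 K
dL = 7.400000e-06 * 28.2350 * 152.7920 = 0.031924 m
L_final = 28.266924 m

dL = 0.031924 m


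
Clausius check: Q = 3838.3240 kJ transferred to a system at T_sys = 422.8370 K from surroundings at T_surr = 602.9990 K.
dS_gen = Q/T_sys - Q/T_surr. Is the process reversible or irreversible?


dS_sys = 3838.3240/422.8370 = 9.0775 kJ/K
dS_surr = -3838.3240/602.9990 = -6.3654 kJ/K
dS_gen = 9.0775 - 6.3654 = 2.7122 kJ/K (irreversible)

dS_gen = 2.7122 kJ/K, irreversible


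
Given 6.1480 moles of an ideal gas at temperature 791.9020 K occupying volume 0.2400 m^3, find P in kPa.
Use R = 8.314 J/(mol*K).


P = nRT/V = 6.1480 * 8.314 * 791.9020 / 0.2400
= 40477.6526 / 0.2400 = 168656.8859 Pa = 168.6569 kPa

168.6569 kPa


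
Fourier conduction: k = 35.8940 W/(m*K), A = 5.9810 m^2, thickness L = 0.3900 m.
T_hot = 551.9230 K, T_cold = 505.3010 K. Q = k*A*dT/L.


dT = 46.6220 K
Q = 35.8940 * 5.9810 * 46.6220 / 0.3900 = 25663.8586 W

25663.8586 W


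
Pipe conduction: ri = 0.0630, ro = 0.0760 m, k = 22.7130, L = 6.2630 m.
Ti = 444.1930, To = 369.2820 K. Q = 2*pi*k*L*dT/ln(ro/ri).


dT = 74.9110 K
ln(ro/ri) = 0.1876
Q = 2*pi*22.7130*6.2630*74.9110 / 0.1876 = 356905.0971 W

356905.0971 W


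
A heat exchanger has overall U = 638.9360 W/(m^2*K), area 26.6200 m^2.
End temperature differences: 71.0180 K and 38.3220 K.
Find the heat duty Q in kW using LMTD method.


LMTD = 52.9997 K
Q = 638.9360 * 26.6200 * 52.9997 = 901444.0403 W = 901.4440 kW

901.4440 kW


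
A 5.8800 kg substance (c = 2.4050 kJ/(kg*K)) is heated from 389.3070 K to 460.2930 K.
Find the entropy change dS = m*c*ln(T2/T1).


T2/T1 = 1.1823
ln(T2/T1) = 0.1675
dS = 5.8800 * 2.4050 * 0.1675 = 2.3686 kJ/K

2.3686 kJ/K


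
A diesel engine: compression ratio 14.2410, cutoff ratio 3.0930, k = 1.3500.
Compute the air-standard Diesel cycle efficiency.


r^(k-1) = 2.5336
rc^k = 4.5921
eta = 0.4982 = 49.8226%

49.8226%


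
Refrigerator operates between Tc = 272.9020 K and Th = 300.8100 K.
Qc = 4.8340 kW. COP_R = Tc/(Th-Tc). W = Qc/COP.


COP = 272.9020 / 27.9080 = 9.7786
W = 4.8340 / 9.7786 = 0.4943 kW

COP = 9.7786, W = 0.4943 kW


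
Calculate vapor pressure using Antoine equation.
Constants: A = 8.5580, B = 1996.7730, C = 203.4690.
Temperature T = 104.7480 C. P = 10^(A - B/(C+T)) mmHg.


C+T = 308.2170
B/(C+T) = 6.4785
log10(P) = 8.5580 - 6.4785 = 2.0795
P = 10^2.0795 = 120.0978 mmHg

120.0978 mmHg


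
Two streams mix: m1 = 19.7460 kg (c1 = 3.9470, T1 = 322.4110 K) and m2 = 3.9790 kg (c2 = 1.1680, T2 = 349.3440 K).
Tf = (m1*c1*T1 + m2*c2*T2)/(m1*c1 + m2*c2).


num = 26751.4615
den = 82.5849
Tf = 323.9267 K

323.9267 K


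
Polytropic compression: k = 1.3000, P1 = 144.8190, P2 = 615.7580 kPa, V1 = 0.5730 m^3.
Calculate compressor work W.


(k-1)/k = 0.2308
(P2/P1)^exp = 1.3966
W = 4.3333 * 144.8190 * 0.5730 * (1.3966 - 1) = 142.5954 kJ

142.5954 kJ


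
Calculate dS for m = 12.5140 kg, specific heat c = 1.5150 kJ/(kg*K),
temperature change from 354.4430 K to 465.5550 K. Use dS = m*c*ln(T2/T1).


T2/T1 = 1.3135
ln(T2/T1) = 0.2727
dS = 12.5140 * 1.5150 * 0.2727 = 5.1697 kJ/K

5.1697 kJ/K


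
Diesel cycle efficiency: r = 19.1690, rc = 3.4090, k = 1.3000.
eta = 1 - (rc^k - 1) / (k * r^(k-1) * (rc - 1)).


r^(k-1) = 2.4254
rc^k = 4.9251
eta = 0.4832 = 48.3238%

48.3238%


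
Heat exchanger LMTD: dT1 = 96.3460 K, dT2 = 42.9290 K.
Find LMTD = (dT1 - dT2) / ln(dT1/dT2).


dT1/dT2 = 2.2443
ln(dT1/dT2) = 0.8084
LMTD = 53.4170 / 0.8084 = 66.0776 K

66.0776 K


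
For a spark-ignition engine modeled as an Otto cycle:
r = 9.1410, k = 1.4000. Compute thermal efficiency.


r^(k-1) = 2.4232
eta = 1 - 1/2.4232 = 0.5873 = 58.7330%

58.7330%


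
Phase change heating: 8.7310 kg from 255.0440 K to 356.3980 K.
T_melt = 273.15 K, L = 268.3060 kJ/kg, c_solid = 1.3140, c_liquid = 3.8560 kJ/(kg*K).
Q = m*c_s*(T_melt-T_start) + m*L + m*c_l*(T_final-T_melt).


Q1 (sensible, solid) = 8.7310 * 1.3140 * 18.1060 = 207.7217 kJ
Q2 (latent) = 8.7310 * 268.3060 = 2342.5797 kJ
Q3 (sensible, liquid) = 8.7310 * 3.8560 * 83.2480 = 2802.6884 kJ
Q_total = 5352.9898 kJ

5352.9898 kJ


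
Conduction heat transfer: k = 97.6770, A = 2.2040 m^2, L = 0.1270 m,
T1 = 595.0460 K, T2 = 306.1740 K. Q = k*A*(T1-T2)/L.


dT = 288.8720 K
Q = 97.6770 * 2.2040 * 288.8720 / 0.1270 = 489672.4044 W

489672.4044 W


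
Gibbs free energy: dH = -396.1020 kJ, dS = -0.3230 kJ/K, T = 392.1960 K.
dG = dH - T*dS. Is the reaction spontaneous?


T*dS = 392.1960 * -0.3230 = -126.6793 kJ
dG = -396.1020 + 126.6793 = -269.4227 kJ (spontaneous)

dG = -269.4227 kJ, spontaneous


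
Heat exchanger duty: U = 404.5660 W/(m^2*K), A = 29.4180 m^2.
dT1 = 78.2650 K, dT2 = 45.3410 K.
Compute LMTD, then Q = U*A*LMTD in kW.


LMTD = 60.3126 K
Q = 404.5660 * 29.4180 * 60.3126 = 717812.3583 W = 717.8124 kW

717.8124 kW


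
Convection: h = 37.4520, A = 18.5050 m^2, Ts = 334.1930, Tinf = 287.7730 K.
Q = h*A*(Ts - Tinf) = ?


dT = 46.4200 K
Q = 37.4520 * 18.5050 * 46.4200 = 32171.3466 W

32171.3466 W


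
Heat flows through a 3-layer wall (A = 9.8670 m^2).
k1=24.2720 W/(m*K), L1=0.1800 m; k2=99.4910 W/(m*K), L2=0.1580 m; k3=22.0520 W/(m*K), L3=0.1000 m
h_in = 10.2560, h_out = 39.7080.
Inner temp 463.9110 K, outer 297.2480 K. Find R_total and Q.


R_conv_in = 1/(10.2560*9.8670) = 0.0099
R_1 = 0.1800/(24.2720*9.8670) = 0.0008
R_2 = 0.1580/(99.4910*9.8670) = 0.0002
R_3 = 0.1000/(22.0520*9.8670) = 0.0005
R_conv_out = 1/(39.7080*9.8670) = 0.0026
R_total = 0.0138 K/W
Q = 166.6630 / 0.0138 = 12071.5400 W

R_total = 0.0138 K/W, Q = 12071.5400 W


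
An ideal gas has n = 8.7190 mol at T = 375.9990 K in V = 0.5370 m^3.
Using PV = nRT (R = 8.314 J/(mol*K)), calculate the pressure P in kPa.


P = nRT/V = 8.7190 * 8.314 * 375.9990 / 0.5370
= 27256.0795 / 0.5370 = 50756.2002 Pa = 50.7562 kPa

50.7562 kPa


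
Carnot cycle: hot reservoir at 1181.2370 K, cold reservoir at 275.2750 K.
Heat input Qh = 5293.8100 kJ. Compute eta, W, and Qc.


eta = 1 - 275.2750/1181.2370 = 0.7670
W = 0.7670 * 5293.8100 = 4060.1426 kJ
Qc = 5293.8100 - 4060.1426 = 1233.6674 kJ

eta = 76.6960%, W = 4060.1426 kJ, Qc = 1233.6674 kJ


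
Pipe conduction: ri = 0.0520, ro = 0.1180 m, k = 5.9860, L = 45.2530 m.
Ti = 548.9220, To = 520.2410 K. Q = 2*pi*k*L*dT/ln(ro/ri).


dT = 28.6810 K
ln(ro/ri) = 0.8194
Q = 2*pi*5.9860*45.2530*28.6810 / 0.8194 = 59571.7840 W

59571.7840 W


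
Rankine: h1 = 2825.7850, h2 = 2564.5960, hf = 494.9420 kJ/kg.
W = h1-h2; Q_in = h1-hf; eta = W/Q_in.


W = 261.1890 kJ/kg
Q_in = 2330.8430 kJ/kg
eta = 0.1121 = 11.2058%

eta = 11.2058%


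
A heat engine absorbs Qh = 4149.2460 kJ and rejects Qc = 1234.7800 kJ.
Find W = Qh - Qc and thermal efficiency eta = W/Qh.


W = 4149.2460 - 1234.7800 = 2914.4660 kJ
eta = 2914.4660 / 4149.2460 = 0.7024 = 70.2409%

W = 2914.4660 kJ, eta = 70.2409%


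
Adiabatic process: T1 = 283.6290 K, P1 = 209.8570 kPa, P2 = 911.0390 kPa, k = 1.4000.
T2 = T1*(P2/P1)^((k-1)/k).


(k-1)/k = 0.2857
(P2/P1)^exp = 1.5212
T2 = 283.6290 * 1.5212 = 431.4455 K

431.4455 K


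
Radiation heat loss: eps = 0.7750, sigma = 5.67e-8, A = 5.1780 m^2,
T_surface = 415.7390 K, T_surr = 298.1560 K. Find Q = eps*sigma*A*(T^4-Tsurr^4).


T^4 = 2.9873e+10
Tsurr^4 = 7.9027e+09
Q = 0.7750 * 5.67e-8 * 5.1780 * 2.1971e+10 = 4999.0676 W

4999.0676 W


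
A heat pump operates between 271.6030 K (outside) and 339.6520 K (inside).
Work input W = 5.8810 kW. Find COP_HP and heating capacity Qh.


COP = 339.6520 / 68.0490 = 4.9913
Qh = 4.9913 * 5.8810 = 29.3538 kW

COP = 4.9913, Qh = 29.3538 kW


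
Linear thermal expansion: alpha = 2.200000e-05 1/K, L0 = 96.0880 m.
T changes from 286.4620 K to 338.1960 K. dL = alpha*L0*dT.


dT = 51.7340 K
dL = 2.200000e-05 * 96.0880 * 51.7340 = 0.109362 m
L_final = 96.197362 m

dL = 0.109362 m


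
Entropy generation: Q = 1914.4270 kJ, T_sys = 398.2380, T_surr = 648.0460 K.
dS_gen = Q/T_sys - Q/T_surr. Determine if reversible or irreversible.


dS_sys = 1914.4270/398.2380 = 4.8072 kJ/K
dS_surr = -1914.4270/648.0460 = -2.9542 kJ/K
dS_gen = 4.8072 - 2.9542 = 1.8531 kJ/K (irreversible)

dS_gen = 1.8531 kJ/K, irreversible


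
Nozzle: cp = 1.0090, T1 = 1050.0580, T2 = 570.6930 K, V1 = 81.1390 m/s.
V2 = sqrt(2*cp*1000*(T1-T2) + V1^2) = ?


dT = 479.3650 K
2*cp*1000*dT = 967358.5700
V1^2 = 6583.5373
V2 = sqrt(973942.1073) = 986.8851 m/s

986.8851 m/s


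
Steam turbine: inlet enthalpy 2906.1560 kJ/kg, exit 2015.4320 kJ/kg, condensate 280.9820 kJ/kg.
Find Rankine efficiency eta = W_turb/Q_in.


W = 890.7240 kJ/kg
Q_in = 2625.1740 kJ/kg
eta = 0.3393 = 33.9301%

eta = 33.9301%


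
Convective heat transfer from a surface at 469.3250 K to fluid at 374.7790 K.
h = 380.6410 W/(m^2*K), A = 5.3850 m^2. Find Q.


dT = 94.5460 K
Q = 380.6410 * 5.3850 * 94.5460 = 193795.8323 W

193795.8323 W


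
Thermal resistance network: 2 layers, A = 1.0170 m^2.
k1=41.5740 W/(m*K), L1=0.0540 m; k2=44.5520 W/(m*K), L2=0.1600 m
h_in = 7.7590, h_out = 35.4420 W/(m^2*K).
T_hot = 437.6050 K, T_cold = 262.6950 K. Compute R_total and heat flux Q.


R_conv_in = 1/(7.7590*1.0170) = 0.1267
R_1 = 0.0540/(41.5740*1.0170) = 0.0013
R_2 = 0.1600/(44.5520*1.0170) = 0.0035
R_conv_out = 1/(35.4420*1.0170) = 0.0277
R_total = 0.1593 K/W
Q = 174.9100 / 0.1593 = 1098.1281 W

R_total = 0.1593 K/W, Q = 1098.1281 W


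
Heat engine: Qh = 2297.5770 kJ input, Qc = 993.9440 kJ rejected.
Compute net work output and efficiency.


W = 2297.5770 - 993.9440 = 1303.6330 kJ
eta = 1303.6330 / 2297.5770 = 0.5674 = 56.7395%

W = 1303.6330 kJ, eta = 56.7395%


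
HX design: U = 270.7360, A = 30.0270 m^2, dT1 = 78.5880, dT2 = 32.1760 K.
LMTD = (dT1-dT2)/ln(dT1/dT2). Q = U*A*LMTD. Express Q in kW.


LMTD = 51.9732 K
Q = 270.7360 * 30.0270 * 51.9732 = 422510.6500 W = 422.5106 kW

422.5106 kW


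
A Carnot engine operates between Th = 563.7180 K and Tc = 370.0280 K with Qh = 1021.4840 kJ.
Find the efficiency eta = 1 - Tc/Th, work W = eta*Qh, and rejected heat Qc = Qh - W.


eta = 1 - 370.0280/563.7180 = 0.3436
W = 0.3436 * 1021.4840 = 350.9756 kJ
Qc = 1021.4840 - 350.9756 = 670.5084 kJ

eta = 34.3594%, W = 350.9756 kJ, Qc = 670.5084 kJ


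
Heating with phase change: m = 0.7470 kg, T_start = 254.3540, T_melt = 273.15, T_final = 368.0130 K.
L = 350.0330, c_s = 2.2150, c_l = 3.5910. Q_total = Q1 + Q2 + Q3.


Q1 (sensible, solid) = 0.7470 * 2.2150 * 18.7960 = 31.1000 kJ
Q2 (latent) = 0.7470 * 350.0330 = 261.4747 kJ
Q3 (sensible, liquid) = 0.7470 * 3.5910 * 94.8630 = 254.4678 kJ
Q_total = 547.0424 kJ

547.0424 kJ


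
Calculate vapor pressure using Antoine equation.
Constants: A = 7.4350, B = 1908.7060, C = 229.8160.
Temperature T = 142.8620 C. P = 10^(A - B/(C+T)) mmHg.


C+T = 372.6780
B/(C+T) = 5.1216
log10(P) = 7.4350 - 5.1216 = 2.3134
P = 10^2.3134 = 205.7806 mmHg

205.7806 mmHg


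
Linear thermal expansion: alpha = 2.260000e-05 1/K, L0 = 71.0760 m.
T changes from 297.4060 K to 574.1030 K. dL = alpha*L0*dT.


dT = 276.6970 K
dL = 2.260000e-05 * 71.0760 * 276.6970 = 0.444463 m
L_final = 71.520463 m

dL = 0.444463 m


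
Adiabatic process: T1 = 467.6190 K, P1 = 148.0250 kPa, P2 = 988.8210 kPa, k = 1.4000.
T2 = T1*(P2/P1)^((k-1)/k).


(k-1)/k = 0.2857
(P2/P1)^exp = 1.7205
T2 = 467.6190 * 1.7205 = 804.5339 K

804.5339 K


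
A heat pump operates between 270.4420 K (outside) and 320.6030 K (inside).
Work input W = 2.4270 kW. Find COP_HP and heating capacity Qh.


COP = 320.6030 / 50.1610 = 6.3915
Qh = 6.3915 * 2.4270 = 15.5121 kW

COP = 6.3915, Qh = 15.5121 kW


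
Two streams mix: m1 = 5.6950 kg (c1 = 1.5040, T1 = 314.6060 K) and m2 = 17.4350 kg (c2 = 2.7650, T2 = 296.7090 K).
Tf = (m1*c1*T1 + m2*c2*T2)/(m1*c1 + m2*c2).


num = 16998.3692
den = 56.7731
Tf = 299.4091 K

299.4091 K


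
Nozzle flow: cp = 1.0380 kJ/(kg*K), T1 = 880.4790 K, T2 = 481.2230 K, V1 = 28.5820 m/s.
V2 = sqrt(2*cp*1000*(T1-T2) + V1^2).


dT = 399.2560 K
2*cp*1000*dT = 828855.4560
V1^2 = 816.9307
V2 = sqrt(829672.3867) = 910.8635 m/s

910.8635 m/s


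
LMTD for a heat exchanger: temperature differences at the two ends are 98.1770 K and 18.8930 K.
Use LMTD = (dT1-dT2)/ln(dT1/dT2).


dT1/dT2 = 5.1965
ln(dT1/dT2) = 1.6480
LMTD = 79.2840 / 1.6480 = 48.1098 K

48.1098 K


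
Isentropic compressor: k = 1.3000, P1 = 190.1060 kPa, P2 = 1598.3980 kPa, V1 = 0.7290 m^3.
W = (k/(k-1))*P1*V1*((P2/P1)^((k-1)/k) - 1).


(k-1)/k = 0.2308
(P2/P1)^exp = 1.6345
W = 4.3333 * 190.1060 * 0.7290 * (1.6345 - 1) = 381.0567 kJ

381.0567 kJ


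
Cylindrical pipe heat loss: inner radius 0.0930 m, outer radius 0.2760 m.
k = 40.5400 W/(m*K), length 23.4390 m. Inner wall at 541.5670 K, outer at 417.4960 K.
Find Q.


dT = 124.0710 K
ln(ro/ri) = 1.0878
Q = 2*pi*40.5400*23.4390*124.0710 / 1.0878 = 680962.7752 W

680962.7752 W


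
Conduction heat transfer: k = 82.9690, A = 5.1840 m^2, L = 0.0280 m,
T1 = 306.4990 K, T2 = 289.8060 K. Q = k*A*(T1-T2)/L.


dT = 16.6930 K
Q = 82.9690 * 5.1840 * 16.6930 / 0.0280 = 256423.1380 W

256423.1380 W


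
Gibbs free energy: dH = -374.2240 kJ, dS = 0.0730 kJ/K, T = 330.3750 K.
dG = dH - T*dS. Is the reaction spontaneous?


T*dS = 330.3750 * 0.0730 = 24.1174 kJ
dG = -374.2240 - 24.1174 = -398.3414 kJ (spontaneous)

dG = -398.3414 kJ, spontaneous


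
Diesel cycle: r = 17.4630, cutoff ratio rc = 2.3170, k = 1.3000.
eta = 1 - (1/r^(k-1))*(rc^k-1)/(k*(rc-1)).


r^(k-1) = 2.3585
rc^k = 2.9813
eta = 0.5093 = 50.9338%

50.9338%


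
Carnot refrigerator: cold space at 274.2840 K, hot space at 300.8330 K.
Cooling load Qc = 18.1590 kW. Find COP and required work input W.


COP = 274.2840 / 26.5490 = 10.3312
W = 18.1590 / 10.3312 = 1.7577 kW

COP = 10.3312, W = 1.7577 kW


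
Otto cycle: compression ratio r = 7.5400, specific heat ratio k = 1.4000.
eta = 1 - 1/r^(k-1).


r^(k-1) = 2.2436
eta = 1 - 1/2.2436 = 0.5543 = 55.4291%

55.4291%


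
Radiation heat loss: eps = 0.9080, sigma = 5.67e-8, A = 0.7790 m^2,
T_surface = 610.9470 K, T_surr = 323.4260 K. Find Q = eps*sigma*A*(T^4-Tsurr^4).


T^4 = 1.3932e+11
Tsurr^4 = 1.0942e+10
Q = 0.9080 * 5.67e-8 * 0.7790 * 1.2838e+11 = 5148.6984 W

5148.6984 W


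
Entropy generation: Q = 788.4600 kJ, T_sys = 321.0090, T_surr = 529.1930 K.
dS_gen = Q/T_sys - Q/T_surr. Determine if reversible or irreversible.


dS_sys = 788.4600/321.0090 = 2.4562 kJ/K
dS_surr = -788.4600/529.1930 = -1.4899 kJ/K
dS_gen = 2.4562 - 1.4899 = 0.9663 kJ/K (irreversible)

dS_gen = 0.9663 kJ/K, irreversible


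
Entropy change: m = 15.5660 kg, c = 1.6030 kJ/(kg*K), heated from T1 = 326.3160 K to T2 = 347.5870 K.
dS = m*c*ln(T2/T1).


T2/T1 = 1.0652
ln(T2/T1) = 0.0631
dS = 15.5660 * 1.6030 * 0.0631 = 1.5757 kJ/K

1.5757 kJ/K


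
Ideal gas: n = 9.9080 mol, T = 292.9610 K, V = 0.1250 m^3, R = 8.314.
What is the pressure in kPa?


P = nRT/V = 9.9080 * 8.314 * 292.9610 / 0.1250
= 24132.6952 / 0.1250 = 193061.5615 Pa = 193.0616 kPa

193.0616 kPa


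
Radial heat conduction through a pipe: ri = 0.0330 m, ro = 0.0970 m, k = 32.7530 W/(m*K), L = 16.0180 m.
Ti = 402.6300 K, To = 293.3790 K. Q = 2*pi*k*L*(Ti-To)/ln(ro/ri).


dT = 109.2510 K
ln(ro/ri) = 1.0782
Q = 2*pi*32.7530*16.0180*109.2510 / 1.0782 = 334013.4536 W

334013.4536 W


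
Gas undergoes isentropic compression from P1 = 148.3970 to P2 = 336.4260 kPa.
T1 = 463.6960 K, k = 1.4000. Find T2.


(k-1)/k = 0.2857
(P2/P1)^exp = 1.2635
T2 = 463.6960 * 1.2635 = 585.8610 K

585.8610 K


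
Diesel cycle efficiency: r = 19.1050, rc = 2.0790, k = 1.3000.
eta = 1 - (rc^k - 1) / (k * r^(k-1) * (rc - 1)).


r^(k-1) = 2.4229
rc^k = 2.5895
eta = 0.5323 = 53.2326%

53.2326%


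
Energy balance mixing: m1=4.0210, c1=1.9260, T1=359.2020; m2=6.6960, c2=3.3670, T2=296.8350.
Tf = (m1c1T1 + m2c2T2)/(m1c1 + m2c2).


num = 9474.0938
den = 30.2899
Tf = 312.7809 K

312.7809 K
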